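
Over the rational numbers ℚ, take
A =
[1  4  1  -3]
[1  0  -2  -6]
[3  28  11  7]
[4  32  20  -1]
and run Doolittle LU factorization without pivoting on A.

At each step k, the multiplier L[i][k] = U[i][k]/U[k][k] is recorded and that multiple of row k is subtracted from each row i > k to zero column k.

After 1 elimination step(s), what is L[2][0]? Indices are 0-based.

[col 0] pivot 1
  R1 -= 1*R0 → (0, -4, -3, -3)  (L[1][0] := 1)
  R2 -= 3*R0 → (0, 16, 8, 16)  (L[2][0] := 3)
  R3 -= 4*R0 → (0, 16, 16, 11)  (L[3][0] := 4)

L[2][0] = 3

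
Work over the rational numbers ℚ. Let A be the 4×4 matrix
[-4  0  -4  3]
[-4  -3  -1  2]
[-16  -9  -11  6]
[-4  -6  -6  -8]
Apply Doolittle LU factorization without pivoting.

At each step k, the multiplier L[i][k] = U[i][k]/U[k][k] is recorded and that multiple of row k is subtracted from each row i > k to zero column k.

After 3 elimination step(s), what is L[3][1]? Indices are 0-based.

Step 1: pivot at (0,0) is -4.
  row1 ← row1 − (1)·row0  ⇒  L[1][0]=1, U row1=(0, -3, 3, -1)
  row2 ← row2 − (4)·row0  ⇒  L[2][0]=4, U row2=(0, -9, 5, -6)
  row3 ← row3 − (1)·row0  ⇒  L[3][0]=1, U row3=(0, -6, -2, -11)
Step 2: pivot at (1,1) is -3.
  row2 ← row2 − (3)·row1  ⇒  L[2][1]=3, U row2=(0, 0, -4, -3)
  row3 ← row3 − (2)·row1  ⇒  L[3][1]=2, U row3=(0, 0, -8, -9)
Step 3: pivot at (2,2) is -4.
  row3 ← row3 − (2)·row2  ⇒  L[3][2]=2, U row3=(0, 0, 0, -3)

L[3][1] = 2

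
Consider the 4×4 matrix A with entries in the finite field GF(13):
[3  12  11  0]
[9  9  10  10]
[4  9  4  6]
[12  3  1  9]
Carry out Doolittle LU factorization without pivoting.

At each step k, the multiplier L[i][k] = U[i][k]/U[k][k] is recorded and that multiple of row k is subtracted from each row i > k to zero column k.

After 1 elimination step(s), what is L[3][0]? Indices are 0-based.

L[3][0] = 4

k=0: U[0][0]=3
  eliminate (1,0): mult=3, new row 1: (0, 12, 3, 10); set L[1][0]=3
  eliminate (2,0): mult=10, new row 2: (0, 6, 11, 6); set L[2][0]=10
  eliminate (3,0): mult=4, new row 3: (0, 7, 9, 9); set L[3][0]=4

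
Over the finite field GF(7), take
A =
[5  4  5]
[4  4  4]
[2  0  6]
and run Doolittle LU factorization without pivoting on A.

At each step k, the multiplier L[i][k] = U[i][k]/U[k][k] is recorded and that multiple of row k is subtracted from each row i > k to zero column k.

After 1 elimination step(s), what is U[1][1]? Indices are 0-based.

k=0: U[0][0]=5
  eliminate (1,0): mult=5, new row 1: (0, 5, 0); set L[1][0]=5
  eliminate (2,0): mult=6, new row 2: (0, 4, 4); set L[2][0]=6

U[1][1] = 5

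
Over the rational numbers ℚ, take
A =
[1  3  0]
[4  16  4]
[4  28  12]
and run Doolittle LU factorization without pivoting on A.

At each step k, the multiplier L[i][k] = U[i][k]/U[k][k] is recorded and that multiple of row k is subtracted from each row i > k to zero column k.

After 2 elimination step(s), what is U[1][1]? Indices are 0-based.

U[1][1] = 4

[col 0] pivot 1
  R1 -= 4*R0 → (0, 4, 4)  (L[1][0] := 4)
  R2 -= 4*R0 → (0, 16, 12)  (L[2][0] := 4)
[col 1] pivot 4
  R2 -= 4*R1 → (0, 0, -4)  (L[2][1] := 4)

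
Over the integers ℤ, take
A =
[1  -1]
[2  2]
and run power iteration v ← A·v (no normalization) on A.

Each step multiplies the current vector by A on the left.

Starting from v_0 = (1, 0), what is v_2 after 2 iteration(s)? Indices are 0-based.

v_0 = (1, 0).
v_1 = A·v_0 = (1, 2).
v_2 = A·v_1 = (-1, 6).

v_2 = (-1, 6)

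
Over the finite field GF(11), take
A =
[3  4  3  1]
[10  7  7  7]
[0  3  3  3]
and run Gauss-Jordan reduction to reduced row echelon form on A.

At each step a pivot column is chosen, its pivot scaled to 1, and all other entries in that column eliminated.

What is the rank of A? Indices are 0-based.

rank = 3

step 1: normalize row 0 (÷3) = (1, 5, 1, 4)
  row 1: subtract 10×row0 = (0, 1, 8, 0)
step 2: normalize row 1 (÷1) = (0, 1, 8, 0)
  row 0: subtract 5×row1 = (1, 0, 5, 4)
  row 2: subtract 3×row1 = (0, 0, 1, 3)
step 3: normalize row 2 (÷1) = (0, 0, 1, 3)
  row 0: subtract 5×row2 = (1, 0, 0, 0)
  row 1: subtract 8×row2 = (0, 1, 0, 9)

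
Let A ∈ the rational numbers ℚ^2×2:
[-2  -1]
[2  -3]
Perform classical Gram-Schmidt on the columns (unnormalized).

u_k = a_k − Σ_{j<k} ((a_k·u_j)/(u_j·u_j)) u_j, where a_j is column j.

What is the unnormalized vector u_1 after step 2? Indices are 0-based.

Step 1: u_0 = a_0 = (-2, 2).
Step 2: u_1 = a_1 − (-1/2)·u_0 = (-2, -2).

u_1 = (-2, -2)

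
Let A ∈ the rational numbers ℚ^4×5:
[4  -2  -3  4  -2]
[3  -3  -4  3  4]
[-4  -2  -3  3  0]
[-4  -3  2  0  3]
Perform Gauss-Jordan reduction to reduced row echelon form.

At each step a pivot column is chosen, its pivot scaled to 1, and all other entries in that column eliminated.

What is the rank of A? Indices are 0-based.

rank = 4

pivot(0,0)=4: scale R0 → (1, -1/2, -3/4, 1, -1/2)
  clear (1,0): R1 −= (3)R0 → (0, -3/2, -7/4, 0, 11/2)
  clear (2,0): R2 −= (-4)R0 → (0, -4, -6, 7, -2)
  clear (3,0): R3 −= (-4)R0 → (0, -5, -1, 4, 1)
pivot(1,1)=-3/2: scale R1 → (0, 1, 7/6, 0, -11/3)
  clear (0,1): R0 −= (-1/2)R1 → (1, 0, -1/6, 1, -7/3)
  clear (2,1): R2 −= (-4)R1 → (0, 0, -4/3, 7, -50/3)
  clear (3,1): R3 −= (-5)R1 → (0, 0, 29/6, 4, -52/3)
pivot(2,2)=-4/3: scale R2 → (0, 0, 1, -21/4, 25/2)
  clear (0,2): R0 −= (-1/6)R2 → (1, 0, 0, 1/8, -1/4)
  clear (1,2): R1 −= (7/6)R2 → (0, 1, 0, 49/8, -73/4)
  clear (3,2): R3 −= (29/6)R2 → (0, 0, 0, 235/8, -311/4)
pivot(3,3)=235/8: scale R3 → (0, 0, 0, 1, -622/235)
  clear (0,3): R0 −= (1/8)R3 → (1, 0, 0, 0, 19/235)
  clear (1,3): R1 −= (49/8)R3 → (0, 1, 0, 0, -479/235)
  clear (2,3): R2 −= (-21/4)R3 → (0, 0, 1, 0, -328/235)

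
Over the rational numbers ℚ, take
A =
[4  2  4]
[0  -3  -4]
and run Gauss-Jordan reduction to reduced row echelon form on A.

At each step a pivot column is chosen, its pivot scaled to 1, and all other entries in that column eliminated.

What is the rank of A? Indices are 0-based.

pivot(0,0)=4: scale R0 → (1, 1/2, 1)
pivot(1,1)=-3: scale R1 → (0, 1, 4/3)
  clear (0,1): R0 −= (1/2)R1 → (1, 0, 1/3)

rank = 2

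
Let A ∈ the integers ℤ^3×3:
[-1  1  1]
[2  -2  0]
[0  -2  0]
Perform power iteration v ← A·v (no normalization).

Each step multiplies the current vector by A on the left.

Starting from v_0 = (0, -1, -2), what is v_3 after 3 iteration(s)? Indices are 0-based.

v_0 = (0, -1, -2).
v_1 = A·v_0 = (-3, 2, 2).
v_2 = A·v_1 = (7, -10, -4).
v_3 = A·v_2 = (-21, 34, 20).

v_3 = (-21, 34, 20)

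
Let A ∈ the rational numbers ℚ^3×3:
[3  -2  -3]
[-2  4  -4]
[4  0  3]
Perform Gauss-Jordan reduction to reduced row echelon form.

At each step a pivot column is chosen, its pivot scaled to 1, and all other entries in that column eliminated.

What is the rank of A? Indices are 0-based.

step 1: normalize row 0 (÷3) = (1, -2/3, -1)
  row 1: subtract -2×row0 = (0, 8/3, -6)
  row 2: subtract 4×row0 = (0, 8/3, 7)
step 2: normalize row 1 (÷8/3) = (0, 1, -9/4)
  row 0: subtract -2/3×row1 = (1, 0, -5/2)
  row 2: subtract 8/3×row1 = (0, 0, 13)
step 3: normalize row 2 (÷13) = (0, 0, 1)
  row 0: subtract -5/2×row2 = (1, 0, 0)
  row 1: subtract -9/4×row2 = (0, 1, 0)

rank = 3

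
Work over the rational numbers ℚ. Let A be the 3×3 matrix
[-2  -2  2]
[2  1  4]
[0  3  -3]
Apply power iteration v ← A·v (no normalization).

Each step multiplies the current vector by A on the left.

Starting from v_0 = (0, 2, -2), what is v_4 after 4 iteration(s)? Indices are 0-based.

v_0 = (0, 2, -2).
v_1 = A·v_0 = (-8, -6, 12).
v_2 = A·v_1 = (52, 26, -54).
v_3 = A·v_2 = (-264, -86, 240).
v_4 = A·v_3 = (1180, 346, -978).

v_4 = (1180, 346, -978)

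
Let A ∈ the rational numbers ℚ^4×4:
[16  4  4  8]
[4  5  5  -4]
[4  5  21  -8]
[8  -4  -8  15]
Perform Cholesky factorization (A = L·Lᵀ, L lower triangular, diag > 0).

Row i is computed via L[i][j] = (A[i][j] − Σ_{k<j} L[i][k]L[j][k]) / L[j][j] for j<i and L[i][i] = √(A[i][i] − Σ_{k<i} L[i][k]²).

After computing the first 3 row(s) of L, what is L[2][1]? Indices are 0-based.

Step 1: L[0][0] = √(16) = 4.
  L[1][0] = (4) / L[0][0] = 1.
Step 2: L[1][1] = √(4) = 2.
  L[2][0] = (4) / L[0][0] = 1.
  L[2][1] = (4) / L[1][1] = 2.
Step 3: L[2][2] = √(16) = 4.

L[2][1] = 2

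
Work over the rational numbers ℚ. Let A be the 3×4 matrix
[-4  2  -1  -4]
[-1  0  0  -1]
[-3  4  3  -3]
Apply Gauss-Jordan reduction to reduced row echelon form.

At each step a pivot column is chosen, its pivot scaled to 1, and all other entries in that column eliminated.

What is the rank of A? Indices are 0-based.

rank = 3

pivot(0,0)=-4: scale R0 → (1, -1/2, 1/4, 1)
  clear (1,0): R1 −= (-1)R0 → (0, -1/2, 1/4, 0)
  clear (2,0): R2 −= (-3)R0 → (0, 5/2, 15/4, 0)
pivot(1,1)=-1/2: scale R1 → (0, 1, -1/2, 0)
  clear (0,1): R0 −= (-1/2)R1 → (1, 0, 0, 1)
  clear (2,1): R2 −= (5/2)R1 → (0, 0, 5, 0)
pivot(2,2)=5: scale R2 → (0, 0, 1, 0)
  clear (1,2): R1 −= (-1/2)R2 → (0, 1, 0, 0)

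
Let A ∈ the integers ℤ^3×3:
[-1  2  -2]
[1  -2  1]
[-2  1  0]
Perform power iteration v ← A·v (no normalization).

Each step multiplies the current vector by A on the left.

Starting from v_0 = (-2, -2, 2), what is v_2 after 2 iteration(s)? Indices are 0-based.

v_0 = (-2, -2, 2).
v_1 = A·v_0 = (-6, 4, 2).
v_2 = A·v_1 = (10, -12, 16).

v_2 = (10, -12, 16)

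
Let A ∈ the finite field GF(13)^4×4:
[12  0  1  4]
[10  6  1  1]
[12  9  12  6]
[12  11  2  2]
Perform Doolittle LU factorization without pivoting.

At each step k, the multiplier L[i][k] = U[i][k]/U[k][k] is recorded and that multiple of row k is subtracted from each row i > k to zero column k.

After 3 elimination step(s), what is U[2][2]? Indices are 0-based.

U[2][2] = 1

k=0: U[0][0]=12
  eliminate (1,0): mult=3, new row 1: (0, 6, 11, 2); set L[1][0]=3
  eliminate (2,0): mult=1, new row 2: (0, 9, 11, 2); set L[2][0]=1
  eliminate (3,0): mult=1, new row 3: (0, 11, 1, 11); set L[3][0]=1
k=1: U[1][1]=6
  eliminate (2,1): mult=8, new row 2: (0, 0, 1, 12); set L[2][1]=8
  eliminate (3,1): mult=4, new row 3: (0, 0, 9, 3); set L[3][1]=4
k=2: U[2][2]=1
  eliminate (3,2): mult=9, new row 3: (0, 0, 0, 12); set L[3][2]=9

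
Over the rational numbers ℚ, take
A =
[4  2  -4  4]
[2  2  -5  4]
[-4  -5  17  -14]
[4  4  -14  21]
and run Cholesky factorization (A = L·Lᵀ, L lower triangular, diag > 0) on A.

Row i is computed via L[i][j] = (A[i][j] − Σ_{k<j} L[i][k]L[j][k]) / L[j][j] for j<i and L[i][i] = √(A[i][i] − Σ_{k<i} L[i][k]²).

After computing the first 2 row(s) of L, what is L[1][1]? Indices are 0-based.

L[1][1] = 1

Step 1: L[0][0] = √(4) = 2.
  L[1][0] = (2) / L[0][0] = 1.
Step 2: L[1][1] = √(1) = 1.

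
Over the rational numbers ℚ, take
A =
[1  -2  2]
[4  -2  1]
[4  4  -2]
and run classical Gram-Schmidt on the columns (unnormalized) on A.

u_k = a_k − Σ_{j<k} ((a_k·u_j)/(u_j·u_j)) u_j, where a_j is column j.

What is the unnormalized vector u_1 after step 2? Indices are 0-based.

Step 1: u_0 = a_0 = (1, 4, 4).
Step 2: u_1 = a_1 − (2/11)·u_0 = (-24/11, -30/11, 36/11).

u_1 = (-24/11, -30/11, 36/11)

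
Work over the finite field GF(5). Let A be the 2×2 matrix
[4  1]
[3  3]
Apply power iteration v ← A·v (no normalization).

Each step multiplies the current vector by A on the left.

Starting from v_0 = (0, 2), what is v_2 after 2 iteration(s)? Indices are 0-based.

v_0 = (0, 2).
v_1 = A·v_0 = (2, 1).
v_2 = A·v_1 = (4, 4).

v_2 = (4, 4)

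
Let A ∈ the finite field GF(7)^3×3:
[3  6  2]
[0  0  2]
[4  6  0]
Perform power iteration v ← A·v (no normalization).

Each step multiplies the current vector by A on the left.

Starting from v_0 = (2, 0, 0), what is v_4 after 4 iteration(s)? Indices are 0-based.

v_0 = (2, 0, 0).
v_1 = A·v_0 = (6, 0, 1).
v_2 = A·v_1 = (6, 2, 3).
v_3 = A·v_2 = (1, 6, 1).
v_4 = A·v_3 = (6, 2, 5).

v_4 = (6, 2, 5)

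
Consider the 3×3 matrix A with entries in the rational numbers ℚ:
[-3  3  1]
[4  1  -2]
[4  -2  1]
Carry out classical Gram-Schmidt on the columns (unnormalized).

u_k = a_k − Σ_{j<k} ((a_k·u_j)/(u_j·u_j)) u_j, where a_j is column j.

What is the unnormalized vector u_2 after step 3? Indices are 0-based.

u_2 = (52/45, -26/45, 13/9)

Step 1: u_0 = a_0 = (-3, 4, 4).
Step 2: u_1 = a_1 − (-13/41)·u_0 = (84/41, 93/41, -30/41).
Step 3: u_2 = a_2 − (-7/41)·u_0 − (-44/135)·u_1 = (52/45, -26/45, 13/9).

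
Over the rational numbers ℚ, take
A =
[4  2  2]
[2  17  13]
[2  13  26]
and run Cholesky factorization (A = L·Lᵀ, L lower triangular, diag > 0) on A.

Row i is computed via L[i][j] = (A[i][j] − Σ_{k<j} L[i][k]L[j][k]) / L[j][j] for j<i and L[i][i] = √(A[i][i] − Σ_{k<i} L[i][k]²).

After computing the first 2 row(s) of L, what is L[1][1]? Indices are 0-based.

L[1][1] = 4

Step 1: L[0][0] = √(4) = 2.
  L[1][0] = (2) / L[0][0] = 1.
Step 2: L[1][1] = √(16) = 4.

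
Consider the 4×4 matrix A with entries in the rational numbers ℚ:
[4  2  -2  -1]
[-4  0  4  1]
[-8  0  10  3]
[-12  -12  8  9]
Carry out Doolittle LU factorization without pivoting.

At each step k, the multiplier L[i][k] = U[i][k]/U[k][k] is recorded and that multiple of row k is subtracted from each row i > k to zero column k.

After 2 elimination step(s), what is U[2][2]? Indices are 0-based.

Step 1: pivot at (0,0) is 4.
  row1 ← row1 − (-1)·row0  ⇒  L[1][0]=-1, U row1=(0, 2, 2, 0)
  row2 ← row2 − (-2)·row0  ⇒  L[2][0]=-2, U row2=(0, 4, 6, 1)
  row3 ← row3 − (-3)·row0  ⇒  L[3][0]=-3, U row3=(0, -6, 2, 6)
Step 2: pivot at (1,1) is 2.
  row2 ← row2 − (2)·row1  ⇒  L[2][1]=2, U row2=(0, 0, 2, 1)
  row3 ← row3 − (-3)·row1  ⇒  L[3][1]=-3, U row3=(0, 0, 8, 6)

U[2][2] = 2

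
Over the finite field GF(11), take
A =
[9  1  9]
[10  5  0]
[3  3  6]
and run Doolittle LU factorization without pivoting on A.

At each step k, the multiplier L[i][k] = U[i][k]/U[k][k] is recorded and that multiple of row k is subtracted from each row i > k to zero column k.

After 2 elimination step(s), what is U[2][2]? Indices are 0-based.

U[2][2] = 2

[col 0] pivot 9
  R1 -= 6*R0 → (0, 10, 1)  (L[1][0] := 6)
  R2 -= 4*R0 → (0, 10, 3)  (L[2][0] := 4)
[col 1] pivot 10
  R2 -= 1*R1 → (0, 0, 2)  (L[2][1] := 1)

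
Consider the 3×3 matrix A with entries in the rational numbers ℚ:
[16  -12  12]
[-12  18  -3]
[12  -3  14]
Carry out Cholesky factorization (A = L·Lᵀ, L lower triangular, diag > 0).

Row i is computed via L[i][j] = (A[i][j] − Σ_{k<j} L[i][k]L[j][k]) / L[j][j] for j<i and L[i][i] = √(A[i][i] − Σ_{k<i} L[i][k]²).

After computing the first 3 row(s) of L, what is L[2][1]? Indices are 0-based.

Step 1: L[0][0] = √(16) = 4.
  L[1][0] = (-12) / L[0][0] = -3.
Step 2: L[1][1] = √(9) = 3.
  L[2][0] = (12) / L[0][0] = 3.
  L[2][1] = (6) / L[1][1] = 2.
Step 3: L[2][2] = √(1) = 1.

L[2][1] = 2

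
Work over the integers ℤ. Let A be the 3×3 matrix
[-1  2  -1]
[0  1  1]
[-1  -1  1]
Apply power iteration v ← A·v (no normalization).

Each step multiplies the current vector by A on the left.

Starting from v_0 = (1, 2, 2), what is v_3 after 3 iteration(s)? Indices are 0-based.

v_0 = (1, 2, 2).
v_1 = A·v_0 = (1, 4, -1).
v_2 = A·v_1 = (8, 3, -6).
v_3 = A·v_2 = (4, -3, -17).

v_3 = (4, -3, -17)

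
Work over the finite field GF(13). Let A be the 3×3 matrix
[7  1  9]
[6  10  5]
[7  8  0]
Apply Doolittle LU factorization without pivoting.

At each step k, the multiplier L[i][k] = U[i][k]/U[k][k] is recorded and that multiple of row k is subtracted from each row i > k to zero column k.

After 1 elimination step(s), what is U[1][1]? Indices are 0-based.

U[1][1] = 11

Step 1: pivot at (0,0) is 7.
  row1 ← row1 − (12)·row0  ⇒  L[1][0]=12, U row1=(0, 11, 1)
  row2 ← row2 − (1)·row0  ⇒  L[2][0]=1, U row2=(0, 7, 4)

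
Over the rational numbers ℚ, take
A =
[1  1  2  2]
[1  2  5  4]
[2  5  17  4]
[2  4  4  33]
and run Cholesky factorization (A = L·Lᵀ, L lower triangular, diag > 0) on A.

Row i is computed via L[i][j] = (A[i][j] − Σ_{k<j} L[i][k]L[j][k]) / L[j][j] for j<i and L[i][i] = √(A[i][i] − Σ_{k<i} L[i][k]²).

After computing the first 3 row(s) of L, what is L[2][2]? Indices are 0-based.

Step 1: L[0][0] = √(1) = 1.
  L[1][0] = (1) / L[0][0] = 1.
Step 2: L[1][1] = √(1) = 1.
  L[2][0] = (2) / L[0][0] = 2.
  L[2][1] = (3) / L[1][1] = 3.
Step 3: L[2][2] = √(4) = 2.

L[2][2] = 2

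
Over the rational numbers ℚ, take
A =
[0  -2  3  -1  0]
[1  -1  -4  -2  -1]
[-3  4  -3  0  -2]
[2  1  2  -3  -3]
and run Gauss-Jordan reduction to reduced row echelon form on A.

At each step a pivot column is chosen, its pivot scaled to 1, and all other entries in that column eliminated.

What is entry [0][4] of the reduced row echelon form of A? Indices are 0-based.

step 1: exchange rows 0,1
step 1: normalize row 0 (÷1) = (1, -1, -4, -2, -1)
  row 2: subtract -3×row0 = (0, 1, -15, -6, -5)
  row 3: subtract 2×row0 = (0, 3, 10, 1, -1)
step 2: normalize row 1 (÷-2) = (0, 1, -3/2, 1/2, 0)
  row 0: subtract -1×row1 = (1, 0, -11/2, -3/2, -1)
  row 2: subtract 1×row1 = (0, 0, -27/2, -13/2, -5)
  row 3: subtract 3×row1 = (0, 0, 29/2, -1/2, -1)
step 3: normalize row 2 (÷-27/2) = (0, 0, 1, 13/27, 10/27)
  row 0: subtract -11/2×row2 = (1, 0, 0, 31/27, 28/27)
  row 1: subtract -3/2×row2 = (0, 1, 0, 11/9, 5/9)
  row 3: subtract 29/2×row2 = (0, 0, 0, -202/27, -172/27)
step 4: normalize row 3 (÷-202/27) = (0, 0, 0, 1, 86/101)
  row 0: subtract 31/27×row3 = (1, 0, 0, 0, 6/101)
  row 1: subtract 11/9×row3 = (0, 1, 0, 0, -49/101)
  row 2: subtract 13/27×row3 = (0, 0, 1, 0, -4/101)

M[0][4] = 6/101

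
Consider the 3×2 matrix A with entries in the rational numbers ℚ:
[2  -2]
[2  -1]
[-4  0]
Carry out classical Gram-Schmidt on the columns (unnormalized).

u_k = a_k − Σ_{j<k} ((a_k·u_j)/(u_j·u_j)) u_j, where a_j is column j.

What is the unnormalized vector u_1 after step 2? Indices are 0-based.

Step 1: u_0 = a_0 = (2, 2, -4).
Step 2: u_1 = a_1 − (-1/4)·u_0 = (-3/2, -1/2, -1).

u_1 = (-3/2, -1/2, -1)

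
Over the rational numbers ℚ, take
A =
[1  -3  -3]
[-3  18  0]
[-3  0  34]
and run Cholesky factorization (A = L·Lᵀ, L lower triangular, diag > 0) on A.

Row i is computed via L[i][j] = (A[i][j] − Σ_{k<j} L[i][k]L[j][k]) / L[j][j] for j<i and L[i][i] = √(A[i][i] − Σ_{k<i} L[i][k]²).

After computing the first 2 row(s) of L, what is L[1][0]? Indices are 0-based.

L[1][0] = -3

Step 1: L[0][0] = √(1) = 1.
  L[1][0] = (-3) / L[0][0] = -3.
Step 2: L[1][1] = √(9) = 3.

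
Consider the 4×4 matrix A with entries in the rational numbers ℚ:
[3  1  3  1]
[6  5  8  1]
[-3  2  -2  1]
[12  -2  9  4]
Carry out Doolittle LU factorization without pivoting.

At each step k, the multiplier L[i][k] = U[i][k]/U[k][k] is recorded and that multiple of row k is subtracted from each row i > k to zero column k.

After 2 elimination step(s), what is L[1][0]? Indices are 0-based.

L[1][0] = 2

k=0: U[0][0]=3
  eliminate (1,0): mult=2, new row 1: (0, 3, 2, -1); set L[1][0]=2
  eliminate (2,0): mult=-1, new row 2: (0, 3, 1, 2); set L[2][0]=-1
  eliminate (3,0): mult=4, new row 3: (0, -6, -3, 0); set L[3][0]=4
k=1: U[1][1]=3
  eliminate (2,1): mult=1, new row 2: (0, 0, -1, 3); set L[2][1]=1
  eliminate (3,1): mult=-2, new row 3: (0, 0, 1, -2); set L[3][1]=-2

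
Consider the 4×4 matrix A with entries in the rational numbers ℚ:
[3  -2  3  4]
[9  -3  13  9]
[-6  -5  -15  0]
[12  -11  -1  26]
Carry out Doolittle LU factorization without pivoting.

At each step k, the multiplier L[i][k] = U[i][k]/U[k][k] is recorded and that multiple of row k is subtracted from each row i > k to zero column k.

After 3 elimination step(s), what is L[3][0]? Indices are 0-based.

L[3][0] = 4

[col 0] pivot 3
  R1 -= 3*R0 → (0, 3, 4, -3)  (L[1][0] := 3)
  R2 -= -2*R0 → (0, -9, -9, 8)  (L[2][0] := -2)
  R3 -= 4*R0 → (0, -3, -13, 10)  (L[3][0] := 4)
[col 1] pivot 3
  R2 -= -3*R1 → (0, 0, 3, -1)  (L[2][1] := -3)
  R3 -= -1*R1 → (0, 0, -9, 7)  (L[3][1] := -1)
[col 2] pivot 3
  R3 -= -3*R2 → (0, 0, 0, 4)  (L[3][2] := -3)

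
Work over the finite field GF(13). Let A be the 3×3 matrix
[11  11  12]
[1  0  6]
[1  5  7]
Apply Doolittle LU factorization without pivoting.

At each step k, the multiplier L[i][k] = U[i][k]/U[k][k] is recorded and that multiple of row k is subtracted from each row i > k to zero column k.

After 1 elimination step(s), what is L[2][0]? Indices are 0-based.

L[2][0] = 6

[col 0] pivot 11
  R1 -= 6*R0 → (0, 12, 12)  (L[1][0] := 6)
  R2 -= 6*R0 → (0, 4, 0)  (L[2][0] := 6)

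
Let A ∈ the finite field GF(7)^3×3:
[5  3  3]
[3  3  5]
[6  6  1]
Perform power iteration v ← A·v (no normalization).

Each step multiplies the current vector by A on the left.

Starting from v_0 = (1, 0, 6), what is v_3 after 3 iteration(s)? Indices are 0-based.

v_3 = (3, 3, 3)

v_0 = (1, 0, 6).
v_1 = A·v_0 = (2, 5, 5).
v_2 = A·v_1 = (5, 4, 5).
v_3 = A·v_2 = (3, 3, 3).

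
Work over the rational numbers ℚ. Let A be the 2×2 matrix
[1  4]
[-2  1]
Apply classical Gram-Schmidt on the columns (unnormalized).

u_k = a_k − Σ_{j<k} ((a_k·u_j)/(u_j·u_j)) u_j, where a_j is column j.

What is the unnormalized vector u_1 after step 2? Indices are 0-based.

u_1 = (18/5, 9/5)

Step 1: u_0 = a_0 = (1, -2).
Step 2: u_1 = a_1 − (2/5)·u_0 = (18/5, 9/5).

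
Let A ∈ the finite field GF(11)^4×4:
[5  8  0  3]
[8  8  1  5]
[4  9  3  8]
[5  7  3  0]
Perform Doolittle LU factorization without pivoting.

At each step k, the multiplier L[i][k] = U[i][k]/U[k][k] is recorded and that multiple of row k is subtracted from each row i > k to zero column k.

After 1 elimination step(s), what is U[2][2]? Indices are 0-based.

U[2][2] = 3

[col 0] pivot 5
  R1 -= 6*R0 → (0, 4, 1, 9)  (L[1][0] := 6)
  R2 -= 3*R0 → (0, 7, 3, 10)  (L[2][0] := 3)
  R3 -= 1*R0 → (0, 10, 3, 8)  (L[3][0] := 1)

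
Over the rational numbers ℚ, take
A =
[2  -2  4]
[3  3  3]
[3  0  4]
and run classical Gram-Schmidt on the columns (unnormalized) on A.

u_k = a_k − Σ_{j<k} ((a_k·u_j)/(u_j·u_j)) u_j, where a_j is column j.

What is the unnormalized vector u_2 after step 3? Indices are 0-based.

Step 1: u_0 = a_0 = (2, 3, 3).
Step 2: u_1 = a_1 − (5/22)·u_0 = (-27/11, 51/22, -15/22).
Step 3: u_2 = a_2 − (29/22)·u_0 − (-41/87)·u_1 = (6/29, 4/29, -8/29).

u_2 = (6/29, 4/29, -8/29)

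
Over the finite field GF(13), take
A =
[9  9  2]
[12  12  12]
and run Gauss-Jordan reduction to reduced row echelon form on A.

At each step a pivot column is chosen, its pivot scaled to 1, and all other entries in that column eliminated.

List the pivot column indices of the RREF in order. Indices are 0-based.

step 1: normalize row 0 (÷9) = (1, 1, 6)
  row 1: subtract 12×row0 = (0, 0, 5)
skip col 1 (zero from row 1)
step 2: normalize row 1 (÷5) = (0, 0, 1)
  row 0: subtract 6×row1 = (1, 1, 0)

pivot columns: 0, 2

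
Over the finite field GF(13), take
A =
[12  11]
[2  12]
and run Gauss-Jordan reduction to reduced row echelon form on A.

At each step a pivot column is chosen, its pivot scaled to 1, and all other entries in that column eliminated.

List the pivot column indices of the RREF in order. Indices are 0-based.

pivot columns: 0, 1

step 1: normalize row 0 (÷12) = (1, 2)
  row 1: subtract 2×row0 = (0, 8)
step 2: normalize row 1 (÷8) = (0, 1)
  row 0: subtract 2×row1 = (1, 0)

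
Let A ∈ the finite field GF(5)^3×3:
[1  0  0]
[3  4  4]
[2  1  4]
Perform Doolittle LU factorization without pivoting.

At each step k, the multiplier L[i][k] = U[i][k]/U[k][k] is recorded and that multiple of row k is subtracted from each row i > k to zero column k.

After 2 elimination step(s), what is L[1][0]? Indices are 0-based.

L[1][0] = 3

k=0: U[0][0]=1
  eliminate (1,0): mult=3, new row 1: (0, 4, 4); set L[1][0]=3
  eliminate (2,0): mult=2, new row 2: (0, 1, 4); set L[2][0]=2
k=1: U[1][1]=4
  eliminate (2,1): mult=4, new row 2: (0, 0, 3); set L[2][1]=4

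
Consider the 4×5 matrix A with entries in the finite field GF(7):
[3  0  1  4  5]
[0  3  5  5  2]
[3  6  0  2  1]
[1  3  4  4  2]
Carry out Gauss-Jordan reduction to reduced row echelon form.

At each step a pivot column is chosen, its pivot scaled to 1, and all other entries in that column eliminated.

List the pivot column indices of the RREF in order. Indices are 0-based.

step 1: normalize row 0 (÷3) = (1, 0, 5, 6, 4)
  row 2: subtract 3×row0 = (0, 6, 6, 5, 3)
  row 3: subtract 1×row0 = (0, 3, 6, 5, 5)
step 2: normalize row 1 (÷3) = (0, 1, 4, 4, 3)
  row 2: subtract 6×row1 = (0, 0, 3, 2, 6)
  row 3: subtract 3×row1 = (0, 0, 1, 0, 3)
step 3: normalize row 2 (÷3) = (0, 0, 1, 3, 2)
  row 0: subtract 5×row2 = (1, 0, 0, 5, 1)
  row 1: subtract 4×row2 = (0, 1, 0, 6, 2)
  row 3: subtract 1×row2 = (0, 0, 0, 4, 1)
step 4: normalize row 3 (÷4) = (0, 0, 0, 1, 2)
  row 0: subtract 5×row3 = (1, 0, 0, 0, 5)
  row 1: subtract 6×row3 = (0, 1, 0, 0, 4)
  row 2: subtract 3×row3 = (0, 0, 1, 0, 3)

pivot columns: 0, 1, 2, 3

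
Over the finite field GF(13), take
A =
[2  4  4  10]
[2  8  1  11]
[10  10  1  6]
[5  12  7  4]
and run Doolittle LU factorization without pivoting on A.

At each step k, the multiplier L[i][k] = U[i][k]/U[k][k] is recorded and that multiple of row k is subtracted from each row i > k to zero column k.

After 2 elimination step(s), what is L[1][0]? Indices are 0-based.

Step 1: pivot at (0,0) is 2.
  row1 ← row1 − (1)·row0  ⇒  L[1][0]=1, U row1=(0, 4, 10, 1)
  row2 ← row2 − (5)·row0  ⇒  L[2][0]=5, U row2=(0, 3, 7, 8)
  row3 ← row3 − (9)·row0  ⇒  L[3][0]=9, U row3=(0, 2, 10, 5)
Step 2: pivot at (1,1) is 4.
  row2 ← row2 − (4)·row1  ⇒  L[2][1]=4, U row2=(0, 0, 6, 4)
  row3 ← row3 − (7)·row1  ⇒  L[3][1]=7, U row3=(0, 0, 5, 11)

L[1][0] = 1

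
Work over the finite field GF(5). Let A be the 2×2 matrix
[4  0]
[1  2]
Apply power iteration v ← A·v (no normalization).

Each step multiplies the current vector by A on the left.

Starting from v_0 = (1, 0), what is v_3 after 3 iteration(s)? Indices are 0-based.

v_0 = (1, 0).
v_1 = A·v_0 = (4, 1).
v_2 = A·v_1 = (1, 1).
v_3 = A·v_2 = (4, 3).

v_3 = (4, 3)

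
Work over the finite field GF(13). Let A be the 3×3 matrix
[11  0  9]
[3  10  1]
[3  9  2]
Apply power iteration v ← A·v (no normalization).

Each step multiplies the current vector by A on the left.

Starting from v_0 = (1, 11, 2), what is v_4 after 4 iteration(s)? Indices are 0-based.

v_4 = (7, 6, 10)

v_0 = (1, 11, 2).
v_1 = A·v_0 = (3, 11, 2).
v_2 = A·v_1 = (12, 4, 8).
v_3 = A·v_2 = (9, 6, 10).
v_4 = A·v_3 = (7, 6, 10).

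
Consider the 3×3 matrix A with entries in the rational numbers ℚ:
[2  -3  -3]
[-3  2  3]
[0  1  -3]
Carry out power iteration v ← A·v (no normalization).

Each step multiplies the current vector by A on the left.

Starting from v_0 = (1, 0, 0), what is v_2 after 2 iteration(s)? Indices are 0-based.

v_0 = (1, 0, 0).
v_1 = A·v_0 = (2, -3, 0).
v_2 = A·v_1 = (13, -12, -3).

v_2 = (13, -12, -3)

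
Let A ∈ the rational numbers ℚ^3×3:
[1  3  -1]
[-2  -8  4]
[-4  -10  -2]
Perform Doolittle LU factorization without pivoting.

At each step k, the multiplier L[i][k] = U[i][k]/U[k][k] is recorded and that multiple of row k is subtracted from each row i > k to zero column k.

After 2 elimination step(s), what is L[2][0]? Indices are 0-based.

Step 1: pivot at (0,0) is 1.
  row1 ← row1 − (-2)·row0  ⇒  L[1][0]=-2, U row1=(0, -2, 2)
  row2 ← row2 − (-4)·row0  ⇒  L[2][0]=-4, U row2=(0, 2, -6)
Step 2: pivot at (1,1) is -2.
  row2 ← row2 − (-1)·row1  ⇒  L[2][1]=-1, U row2=(0, 0, -4)

L[2][0] = -4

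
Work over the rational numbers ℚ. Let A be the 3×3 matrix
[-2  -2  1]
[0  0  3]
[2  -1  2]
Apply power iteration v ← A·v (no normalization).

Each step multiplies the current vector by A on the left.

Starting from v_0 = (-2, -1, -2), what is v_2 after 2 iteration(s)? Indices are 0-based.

v_0 = (-2, -1, -2).
v_1 = A·v_0 = (4, -6, -7).
v_2 = A·v_1 = (-3, -21, 0).

v_2 = (-3, -21, 0)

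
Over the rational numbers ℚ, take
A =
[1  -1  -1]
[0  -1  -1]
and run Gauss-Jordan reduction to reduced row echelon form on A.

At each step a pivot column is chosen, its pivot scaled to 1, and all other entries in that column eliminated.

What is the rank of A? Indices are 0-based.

[1] R0 /= 1  ⇒  (1, -1, -1)
[2] R1 /= -1  ⇒  (0, 1, 1)
     R0 -= -1·R1  ⇒  (1, 0, 0)

rank = 2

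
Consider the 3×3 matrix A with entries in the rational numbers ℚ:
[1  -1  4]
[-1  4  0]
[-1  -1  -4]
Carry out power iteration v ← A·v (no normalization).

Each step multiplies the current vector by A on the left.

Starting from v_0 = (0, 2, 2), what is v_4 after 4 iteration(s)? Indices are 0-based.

v_0 = (0, 2, 2).
v_1 = A·v_0 = (6, 8, -10).
v_2 = A·v_1 = (-42, 26, 26).
v_3 = A·v_2 = (36, 146, -88).
v_4 = A·v_3 = (-462, 548, 170).

v_4 = (-462, 548, 170)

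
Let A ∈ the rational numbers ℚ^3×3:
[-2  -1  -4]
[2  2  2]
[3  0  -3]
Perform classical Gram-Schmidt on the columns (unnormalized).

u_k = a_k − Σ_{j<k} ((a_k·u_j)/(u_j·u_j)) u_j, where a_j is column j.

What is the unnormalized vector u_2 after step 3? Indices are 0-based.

u_2 = (-144/49, -72/49, -48/49)

Step 1: u_0 = a_0 = (-2, 2, 3).
Step 2: u_1 = a_1 − (6/17)·u_0 = (-5/17, 22/17, -18/17).
Step 3: u_2 = a_2 − (3/17)·u_0 − (118/49)·u_1 = (-144/49, -72/49, -48/49).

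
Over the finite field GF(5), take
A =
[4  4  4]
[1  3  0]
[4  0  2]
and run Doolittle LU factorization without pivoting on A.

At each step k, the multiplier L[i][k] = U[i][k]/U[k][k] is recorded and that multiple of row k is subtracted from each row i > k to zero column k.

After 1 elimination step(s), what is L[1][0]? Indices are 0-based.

Step 1: pivot at (0,0) is 4.
  row1 ← row1 − (4)·row0  ⇒  L[1][0]=4, U row1=(0, 2, 4)
  row2 ← row2 − (1)·row0  ⇒  L[2][0]=1, U row2=(0, 1, 3)

L[1][0] = 4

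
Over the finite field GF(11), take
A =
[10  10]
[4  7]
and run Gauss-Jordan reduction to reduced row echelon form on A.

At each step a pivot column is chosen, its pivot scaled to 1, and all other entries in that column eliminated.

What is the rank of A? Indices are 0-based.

pivot(0,0)=10: scale R0 → (1, 1)
  clear (1,0): R1 −= (4)R0 → (0, 3)
pivot(1,1)=3: scale R1 → (0, 1)
  clear (0,1): R0 −= (1)R1 → (1, 0)

rank = 2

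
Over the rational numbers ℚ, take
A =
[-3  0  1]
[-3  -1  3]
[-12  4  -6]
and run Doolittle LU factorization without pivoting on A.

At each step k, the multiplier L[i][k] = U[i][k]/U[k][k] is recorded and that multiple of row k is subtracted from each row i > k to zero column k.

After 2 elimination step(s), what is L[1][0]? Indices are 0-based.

Step 1: pivot at (0,0) is -3.
  row1 ← row1 − (1)·row0  ⇒  L[1][0]=1, U row1=(0, -1, 2)
  row2 ← row2 − (4)·row0  ⇒  L[2][0]=4, U row2=(0, 4, -10)
Step 2: pivot at (1,1) is -1.
  row2 ← row2 − (-4)·row1  ⇒  L[2][1]=-4, U row2=(0, 0, -2)

L[1][0] = 1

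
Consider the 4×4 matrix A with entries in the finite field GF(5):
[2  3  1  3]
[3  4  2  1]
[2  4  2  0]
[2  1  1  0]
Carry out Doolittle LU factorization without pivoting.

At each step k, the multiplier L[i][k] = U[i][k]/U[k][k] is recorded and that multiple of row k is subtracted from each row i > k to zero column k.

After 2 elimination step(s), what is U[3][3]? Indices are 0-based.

[col 0] pivot 2
  R1 -= 4*R0 → (0, 2, 3, 4)  (L[1][0] := 4)
  R2 -= 1*R0 → (0, 1, 1, 2)  (L[2][0] := 1)
  R3 -= 1*R0 → (0, 3, 0, 2)  (L[3][0] := 1)
[col 1] pivot 2
  R2 -= 3*R1 → (0, 0, 2, 0)  (L[2][1] := 3)
  R3 -= 4*R1 → (0, 0, 3, 1)  (L[3][1] := 4)

U[3][3] = 1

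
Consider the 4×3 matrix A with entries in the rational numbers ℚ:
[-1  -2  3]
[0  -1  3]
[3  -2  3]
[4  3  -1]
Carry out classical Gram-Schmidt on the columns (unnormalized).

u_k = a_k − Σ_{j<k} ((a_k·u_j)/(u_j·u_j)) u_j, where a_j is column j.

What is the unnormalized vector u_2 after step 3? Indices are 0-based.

u_2 = (106/101, 182/101, -74/101, 82/101)

Step 1: u_0 = a_0 = (-1, 0, 3, 4).
Step 2: u_1 = a_1 − (4/13)·u_0 = (-22/13, -1, -38/13, 23/13).
Step 3: u_2 = a_2 − (1/13)·u_0 − (-121/101)·u_1 = (106/101, 182/101, -74/101, 82/101).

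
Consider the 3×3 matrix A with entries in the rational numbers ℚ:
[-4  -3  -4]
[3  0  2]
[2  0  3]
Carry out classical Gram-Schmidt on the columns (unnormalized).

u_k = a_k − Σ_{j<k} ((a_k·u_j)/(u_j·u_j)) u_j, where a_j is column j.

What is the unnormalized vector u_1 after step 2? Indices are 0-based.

u_1 = (-39/29, -36/29, -24/29)

Step 1: u_0 = a_0 = (-4, 3, 2).
Step 2: u_1 = a_1 − (12/29)·u_0 = (-39/29, -36/29, -24/29).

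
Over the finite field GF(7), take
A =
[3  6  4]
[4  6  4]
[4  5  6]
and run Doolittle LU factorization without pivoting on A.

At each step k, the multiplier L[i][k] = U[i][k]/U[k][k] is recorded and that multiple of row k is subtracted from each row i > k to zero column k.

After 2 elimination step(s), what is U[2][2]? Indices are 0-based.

k=0: U[0][0]=3
  eliminate (1,0): mult=6, new row 1: (0, 5, 1); set L[1][0]=6
  eliminate (2,0): mult=6, new row 2: (0, 4, 3); set L[2][0]=6
k=1: U[1][1]=5
  eliminate (2,1): mult=5, new row 2: (0, 0, 5); set L[2][1]=5

U[2][2] = 5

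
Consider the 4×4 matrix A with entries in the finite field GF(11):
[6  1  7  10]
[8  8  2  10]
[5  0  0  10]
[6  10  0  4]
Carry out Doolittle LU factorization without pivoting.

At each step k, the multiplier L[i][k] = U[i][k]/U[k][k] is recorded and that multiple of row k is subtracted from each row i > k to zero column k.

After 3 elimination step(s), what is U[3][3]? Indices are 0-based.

U[3][3] = 8

Step 1: pivot at (0,0) is 6.
  row1 ← row1 − (5)·row0  ⇒  L[1][0]=5, U row1=(0, 3, 0, 4)
  row2 ← row2 − (10)·row0  ⇒  L[2][0]=10, U row2=(0, 1, 7, 9)
  row3 ← row3 − (1)·row0  ⇒  L[3][0]=1, U row3=(0, 9, 4, 5)
Step 2: pivot at (1,1) is 3.
  row2 ← row2 − (4)·row1  ⇒  L[2][1]=4, U row2=(0, 0, 7, 4)
  row3 ← row3 − (3)·row1  ⇒  L[3][1]=3, U row3=(0, 0, 4, 4)
Step 3: pivot at (2,2) is 7.
  row3 ← row3 − (10)·row2  ⇒  L[3][2]=10, U row3=(0, 0, 0, 8)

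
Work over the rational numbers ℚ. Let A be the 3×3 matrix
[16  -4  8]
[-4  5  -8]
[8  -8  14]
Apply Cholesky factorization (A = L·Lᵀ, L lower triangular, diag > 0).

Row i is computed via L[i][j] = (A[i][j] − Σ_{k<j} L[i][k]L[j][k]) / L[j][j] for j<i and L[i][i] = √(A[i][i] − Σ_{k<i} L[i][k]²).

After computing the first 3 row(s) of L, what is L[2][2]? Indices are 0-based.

L[2][2] = 1

Step 1: L[0][0] = √(16) = 4.
  L[1][0] = (-4) / L[0][0] = -1.
Step 2: L[1][1] = √(4) = 2.
  L[2][0] = (8) / L[0][0] = 2.
  L[2][1] = (-6) / L[1][1] = -3.
Step 3: L[2][2] = √(1) = 1.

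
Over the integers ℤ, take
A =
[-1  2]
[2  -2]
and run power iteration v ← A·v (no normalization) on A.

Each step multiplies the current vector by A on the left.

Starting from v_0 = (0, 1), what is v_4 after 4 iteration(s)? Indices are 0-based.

v_0 = (0, 1).
v_1 = A·v_0 = (2, -2).
v_2 = A·v_1 = (-6, 8).
v_3 = A·v_2 = (22, -28).
v_4 = A·v_3 = (-78, 100).

v_4 = (-78, 100)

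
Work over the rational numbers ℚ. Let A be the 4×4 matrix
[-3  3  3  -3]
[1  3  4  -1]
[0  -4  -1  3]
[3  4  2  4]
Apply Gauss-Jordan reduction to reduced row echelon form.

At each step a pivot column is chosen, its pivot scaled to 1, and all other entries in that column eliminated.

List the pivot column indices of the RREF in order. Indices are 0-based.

step 1: normalize row 0 (÷-3) = (1, -1, -1, 1)
  row 1: subtract 1×row0 = (0, 4, 5, -2)
  row 3: subtract 3×row0 = (0, 7, 5, 1)
step 2: normalize row 1 (÷4) = (0, 1, 5/4, -1/2)
  row 0: subtract -1×row1 = (1, 0, 1/4, 1/2)
  row 2: subtract -4×row1 = (0, 0, 4, 1)
  row 3: subtract 7×row1 = (0, 0, -15/4, 9/2)
step 3: normalize row 2 (÷4) = (0, 0, 1, 1/4)
  row 0: subtract 1/4×row2 = (1, 0, 0, 7/16)
  row 1: subtract 5/4×row2 = (0, 1, 0, -13/16)
  row 3: subtract -15/4×row2 = (0, 0, 0, 87/16)
step 4: normalize row 3 (÷87/16) = (0, 0, 0, 1)
  row 0: subtract 7/16×row3 = (1, 0, 0, 0)
  row 1: subtract -13/16×row3 = (0, 1, 0, 0)
  row 2: subtract 1/4×row3 = (0, 0, 1, 0)

pivot columns: 0, 1, 2, 3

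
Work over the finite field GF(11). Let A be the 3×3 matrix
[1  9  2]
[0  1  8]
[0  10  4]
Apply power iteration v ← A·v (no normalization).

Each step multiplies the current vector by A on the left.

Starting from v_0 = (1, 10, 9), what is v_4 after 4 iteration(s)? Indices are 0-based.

v_0 = (1, 10, 9).
v_1 = A·v_0 = (10, 5, 4).
v_2 = A·v_1 = (8, 4, 0).
v_3 = A·v_2 = (0, 4, 7).
v_4 = A·v_3 = (6, 5, 2).

v_4 = (6, 5, 2)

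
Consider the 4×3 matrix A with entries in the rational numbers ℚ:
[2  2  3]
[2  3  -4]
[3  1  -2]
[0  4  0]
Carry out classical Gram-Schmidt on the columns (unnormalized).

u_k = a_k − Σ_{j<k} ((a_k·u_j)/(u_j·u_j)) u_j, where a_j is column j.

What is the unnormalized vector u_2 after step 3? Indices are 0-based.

u_2 = (1359/341, -996/341, -22/31, 128/341)

Step 1: u_0 = a_0 = (2, 2, 3, 0).
Step 2: u_1 = a_1 − (13/17)·u_0 = (8/17, 25/17, -22/17, 4).
Step 3: u_2 = a_2 − (-8/17)·u_0 − (-32/341)·u_1 = (1359/341, -996/341, -22/31, 128/341).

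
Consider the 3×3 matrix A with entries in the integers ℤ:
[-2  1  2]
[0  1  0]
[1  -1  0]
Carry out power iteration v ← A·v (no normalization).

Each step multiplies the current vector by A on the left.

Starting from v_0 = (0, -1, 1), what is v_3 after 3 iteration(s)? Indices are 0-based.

v_3 = (5, -1, 0)

v_0 = (0, -1, 1).
v_1 = A·v_0 = (1, -1, 1).
v_2 = A·v_1 = (-1, -1, 2).
v_3 = A·v_2 = (5, -1, 0).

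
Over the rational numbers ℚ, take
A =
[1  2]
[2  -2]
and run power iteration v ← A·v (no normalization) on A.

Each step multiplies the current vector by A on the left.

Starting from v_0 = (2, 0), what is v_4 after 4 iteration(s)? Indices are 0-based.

v_0 = (2, 0).
v_1 = A·v_0 = (2, 4).
v_2 = A·v_1 = (10, -4).
v_3 = A·v_2 = (2, 28).
v_4 = A·v_3 = (58, -52).

v_4 = (58, -52)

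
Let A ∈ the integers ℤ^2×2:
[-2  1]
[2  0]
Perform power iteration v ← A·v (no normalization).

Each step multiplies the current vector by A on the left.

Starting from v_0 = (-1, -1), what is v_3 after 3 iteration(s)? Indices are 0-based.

v_0 = (-1, -1).
v_1 = A·v_0 = (1, -2).
v_2 = A·v_1 = (-4, 2).
v_3 = A·v_2 = (10, -8).

v_3 = (10, -8)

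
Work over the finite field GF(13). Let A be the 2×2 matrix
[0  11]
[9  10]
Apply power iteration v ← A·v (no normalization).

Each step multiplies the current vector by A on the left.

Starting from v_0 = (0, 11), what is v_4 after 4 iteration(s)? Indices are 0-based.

v_4 = (12, 6)

v_0 = (0, 11).
v_1 = A·v_0 = (4, 6).
v_2 = A·v_1 = (1, 5).
v_3 = A·v_2 = (3, 7).
v_4 = A·v_3 = (12, 6).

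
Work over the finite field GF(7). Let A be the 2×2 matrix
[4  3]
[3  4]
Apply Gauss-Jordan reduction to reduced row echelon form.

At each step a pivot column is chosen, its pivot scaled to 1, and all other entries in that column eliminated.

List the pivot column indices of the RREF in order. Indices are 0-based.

pivot columns: 0

step 1: normalize row 0 (÷4) = (1, 6)
  row 1: subtract 3×row0 = (0, 0)
skip col 1 (zero from row 1)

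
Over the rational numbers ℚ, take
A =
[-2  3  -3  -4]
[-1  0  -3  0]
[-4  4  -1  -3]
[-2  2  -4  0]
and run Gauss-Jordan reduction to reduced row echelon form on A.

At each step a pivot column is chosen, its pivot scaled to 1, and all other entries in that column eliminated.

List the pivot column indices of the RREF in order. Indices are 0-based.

step 1: normalize row 0 (÷-2) = (1, -3/2, 3/2, 2)
  row 1: subtract -1×row0 = (0, -3/2, -3/2, 2)
  row 2: subtract -4×row0 = (0, -2, 5, 5)
  row 3: subtract -2×row0 = (0, -1, -1, 4)
step 2: normalize row 1 (÷-3/2) = (0, 1, 1, -4/3)
  row 0: subtract -3/2×row1 = (1, 0, 3, 0)
  row 2: subtract -2×row1 = (0, 0, 7, 7/3)
  row 3: subtract -1×row1 = (0, 0, 0, 8/3)
step 3: normalize row 2 (÷7) = (0, 0, 1, 1/3)
  row 0: subtract 3×row2 = (1, 0, 0, -1)
  row 1: subtract 1×row2 = (0, 1, 0, -5/3)
step 4: normalize row 3 (÷8/3) = (0, 0, 0, 1)
  row 0: subtract -1×row3 = (1, 0, 0, 0)
  row 1: subtract -5/3×row3 = (0, 1, 0, 0)
  row 2: subtract 1/3×row3 = (0, 0, 1, 0)

pivot columns: 0, 1, 2, 3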